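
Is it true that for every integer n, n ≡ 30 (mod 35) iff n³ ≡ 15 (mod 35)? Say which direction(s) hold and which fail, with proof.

(⇒) Suppose n ≡ 30 (mod 35). Write n = 35j + 30. Then (35j + 30)³ = 42875j³ + 110250j² + 94500j + 27000 = 35(1225j³ + 3150j² + 2700j + 771) + 15, so n³ ≡ 15 (mod 35).

(⇐) This fails: take n = 15. Then 15³ = 3375 ≡ 15 (mod 35), yet 15 ≡ 15 (mod 35), not 30.

Only the forward direction holds.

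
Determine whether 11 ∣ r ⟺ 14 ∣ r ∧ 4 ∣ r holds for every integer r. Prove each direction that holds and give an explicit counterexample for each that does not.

(⟹) This fails: take r = 11. Certainly 11 ∣ 11, but 14 ∤ 11.

(⟸) This fails: take r = 28. Both 14 ∣ 28 and 4 ∣ 28, yet 28 is not a multiple of 11 (since 28 = 2·11 + 6), so 11 ∤ 28.

(⇒) fails and (⇐) fails.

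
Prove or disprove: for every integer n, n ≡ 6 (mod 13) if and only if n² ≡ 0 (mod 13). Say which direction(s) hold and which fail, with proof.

[⇒] This fails: take n = 6. Then 6 ≡ 6 (mod 13), but 6² = 36 ≡ 10 (mod 13), not 0.

[⇐] This fails: take n = 0. Then 0² = 0 ≡ 0 (mod 13), yet 0 ≡ 0 (mod 13), not 6.

Neither implication holds.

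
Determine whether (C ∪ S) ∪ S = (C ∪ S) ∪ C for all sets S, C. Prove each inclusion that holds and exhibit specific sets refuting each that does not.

(⟹) Let x ∈ (C ∪ S) ∪ S. Then either x ∈ S and x ∉ C; or x ∈ C and x ∉ S; or x ∈ S ∩ C. In each case x ∈ (C ∪ S) ∪ C, so (C ∪ S) ∪ S ⊆ (C ∪ S) ∪ C.

(⟸) Let x ∈ (C ∪ S) ∪ C. Then either x ∈ S and x ∉ C; or x ∈ C and x ∉ S; or x ∈ S ∩ C. In each case x ∈ (C ∪ S) ∪ S, so (C ∪ S) ∪ C ⊆ (C ∪ S) ∪ S.

The two sets are equal.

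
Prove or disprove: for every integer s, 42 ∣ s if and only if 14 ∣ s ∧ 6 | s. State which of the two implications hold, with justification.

The biconditional holds.

(⟸) Suppose 14 ∣ s and 6 ∣ s. Any common multiple of 14 and 6 is a multiple of their lcm; here lcm(14, 6) = 14·6/gcd(14, 6) = 84/2 = 42, so 42 ∣ s.

(⟹) If 42 ∣ s, write s = 42q. Since 42 = 3·14, s = 14·(3q), so 14 ∣ s; and since 42 = 7·6, s = 6·(7q), so 6 ∣ s.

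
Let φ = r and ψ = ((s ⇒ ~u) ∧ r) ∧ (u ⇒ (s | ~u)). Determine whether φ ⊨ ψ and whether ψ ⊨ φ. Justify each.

Only the reverse direction holds.

(⇒) This fails. Under u = T, r = T, s = F, the left side is true but the right side is false.

(⇐) Assume the antecedent. If u is true, the antecedent cannot hold. If u is false, the antecedent forces (u = F, r = T, s = F) or (u = F, r = T, s = T), and r holds there. Either way r holds.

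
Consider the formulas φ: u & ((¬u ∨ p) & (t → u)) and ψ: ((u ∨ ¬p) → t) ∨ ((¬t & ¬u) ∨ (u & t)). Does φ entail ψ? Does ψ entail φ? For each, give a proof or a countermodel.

(⇒) This fails. Under t = F, u = T, p = T, the left side is true but the right side is false.

(⇐) This fails. Under t = F, u = F, p = F, the left side is false but the right side is true.

Neither direction holds.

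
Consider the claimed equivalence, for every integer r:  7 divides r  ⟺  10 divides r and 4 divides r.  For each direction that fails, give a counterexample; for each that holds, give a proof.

Neither direction holds.

(→) This fails: take r = 7. Certainly 7 ∣ 7, but 10 ∤ 7.

(←) This fails: take r = 20. Both 10 ∣ 20 and 4 ∣ 20, yet 20 is not a multiple of 7 (since 20 = 2·7 + 6), so 7 ∤ 20.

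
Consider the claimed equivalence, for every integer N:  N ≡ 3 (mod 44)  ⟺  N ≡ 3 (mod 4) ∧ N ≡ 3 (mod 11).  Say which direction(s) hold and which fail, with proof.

Both directions hold.

(⇒) Suppose N ≡ 3 (mod 44); write N = 44j + 3. Since 4 ∣ 44, reducing mod 4 gives N ≡ 3 (mod 4); since 11 ∣ 44, reducing mod 11 gives N ≡ 3 (mod 11).

(⇐) Conversely, if N ≡ 3 (mod 4) and N ≡ 3 (mod 11), then by the Chinese remainder theorem N ≡ 3 (mod 44). This is exactly N ≡ 3 (mod 44).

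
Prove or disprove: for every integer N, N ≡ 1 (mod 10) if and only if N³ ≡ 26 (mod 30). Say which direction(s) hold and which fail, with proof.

Neither implication holds.

[⇒] This fails: take N = 1. Then 1 ≡ 1 (mod 10), but 1³ = 1 ≡ 1 (mod 30), not 26.

[⇐] This fails: take N = 26. Then 26³ = 17576 ≡ 26 (mod 30), yet 26 ≡ 6 (mod 10), not 1.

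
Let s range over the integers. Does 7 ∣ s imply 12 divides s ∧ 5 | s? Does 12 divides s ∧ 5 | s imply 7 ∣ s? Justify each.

(→) This fails: take s = 7. Certainly 7 ∣ 7, but 12 ∤ 7.

(←) This fails: take s = 60. Both 12 ∣ 60 and 5 ∣ 60, yet 60 is not a multiple of 7 (since 60 = 8·7 + 4), so 7 ∤ 60.

Neither implication holds.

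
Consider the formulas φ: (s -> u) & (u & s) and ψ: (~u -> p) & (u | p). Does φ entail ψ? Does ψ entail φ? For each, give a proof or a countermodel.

[⇒] Assume the antecedent. If s is true, the antecedent forces (s = T, p = F, u = T) or (s = T, p = T, u = T), and (~u -> p) & (u | p) holds there. If s is false, the antecedent cannot hold. Either way (~u -> p) & (u | p) holds.

[⇐] This fails. Under s = F, p = T, u = F, the left side is false but the right side is true.

Only the forward implication holds.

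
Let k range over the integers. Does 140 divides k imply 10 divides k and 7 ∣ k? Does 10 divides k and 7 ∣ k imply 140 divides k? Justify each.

(⇒) holds; (⇐) fails.

(←) This fails: take k = 70. Both 10 ∣ 70 and 7 ∣ 70, yet 70 is not a multiple of 140 (since 70 = 0·140 + 70), so 140 ∤ 70.

(→) If 140 ∣ k, write k = 140q. Since 140 = 14·10, k = 10·(14q), so 10 ∣ k; and since 140 = 20·7, k = 7·(20q), so 7 ∣ k.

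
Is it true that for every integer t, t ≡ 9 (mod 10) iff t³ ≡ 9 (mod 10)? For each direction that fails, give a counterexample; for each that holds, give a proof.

Both implications hold.

(⇐) For the converse, argue contrapositively. If t ≢ 9 (mod 10), then t is congruent to one of 0, 1, 2, 3, 4, 5, 6, 7, 8 modulo 10, and these give t³ ≡ 0, 1, 8, 7, 4, 5, 6, 3, 2 respectively — never 9.

(⇒) Suppose t ≡ 9 (mod 10). Write t = 10j + 9. Then (10j + 9)³ = 1000j³ + 2700j² + 2430j + 729 = 10(100j³ + 270j² + 243j + 72) + 9, so t³ ≡ 9 (mod 10).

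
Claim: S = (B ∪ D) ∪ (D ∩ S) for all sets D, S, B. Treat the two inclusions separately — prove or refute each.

(⊆) This inclusion fails. Take D = ∅, S = {1}, B = ∅; then 1 ∈ S but 1 ∉ (B ∪ D) ∪ (D ∩ S).

(⊇) This inclusion fails. Take D = {1}, S = ∅, B = ∅; then 1 ∈ (B ∪ D) ∪ (D ∩ S) but 1 ∉ S.

Neither inclusion holds.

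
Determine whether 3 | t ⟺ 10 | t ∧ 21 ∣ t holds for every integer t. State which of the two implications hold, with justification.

Forward direction. This fails: take t = 3. Certainly 3 ∣ 3, but 10 ∤ 3.

Converse. Suppose 10 ∣ t and 21 ∣ t. Any common multiple of 10 and 21 is a multiple of their lcm; here gcd(10, 21) = 1, so lcm(10, 21) = 10·21 = 210, so 210 ∣ t. Since 3 ∣ 210, it follows that 3 ∣ t.

Only the converse holds.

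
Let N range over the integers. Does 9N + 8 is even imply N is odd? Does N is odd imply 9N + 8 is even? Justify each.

(⇒) fails and (⇐) fails.

(⟹) This fails: N = 0 gives 9N + 8 = 8, which is even, but 0 is even, not odd.

(⟸) This also fails: N = 5 is odd, but 9N + 8 = 53 is odd, not even.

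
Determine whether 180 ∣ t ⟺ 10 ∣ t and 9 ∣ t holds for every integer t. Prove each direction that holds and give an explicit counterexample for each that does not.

The forward direction holds; the converse fails.

(⇒) If 180 ∣ t, write t = 180q. Since 180 = 18·10, t = 10·(18q), so 10 ∣ t; and since 180 = 20·9, t = 9·(20q), so 9 ∣ t.

(⇐) This fails: take t = 90. Both 10 ∣ 90 and 9 ∣ 90, yet 90 is not a multiple of 180 (since 90 = 0·180 + 90), so 180 ∤ 90.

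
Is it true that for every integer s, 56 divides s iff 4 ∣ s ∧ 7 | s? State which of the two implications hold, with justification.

[⇒] If 56 ∣ s, write s = 56q. Since 56 = 14·4, s = 4·(14q), so 4 ∣ s; and since 56 = 8·7, s = 7·(8q), so 7 ∣ s.

[⇐] This fails: take s = 28. Both 4 ∣ 28 and 7 ∣ 28, yet 28 is not a multiple of 56 (since 28 = 0·56 + 28), so 56 ∤ 28.

Only the forward direction holds.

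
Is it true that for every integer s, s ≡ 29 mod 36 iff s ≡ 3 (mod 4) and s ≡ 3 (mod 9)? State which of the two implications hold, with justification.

Forward direction. This fails: s = 29 gives 29 ≡ 29 (mod 36) but 29 ≡ 1 (mod 4), so the conjunction on the right does not hold.

Converse. This fails: s = 3 satisfies both congruences on the right (3 ≡ 3 mod 4 and 3 ≡ 3 mod 9) yet 3 ≡ 3 (mod 36), not 29.

Neither implication holds.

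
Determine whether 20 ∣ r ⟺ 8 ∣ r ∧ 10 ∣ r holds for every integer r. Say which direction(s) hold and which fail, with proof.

(⇒) This fails: take r = 20. Certainly 20 ∣ 20, but 8 ∤ 20.

(⇐) Suppose 8 ∣ r and 10 ∣ r. Any common multiple of 8 and 10 is a multiple of their lcm; here lcm(8, 10) = 8·10/gcd(8, 10) = 80/2 = 40, so 40 ∣ r. Since 20 ∣ 40, it follows that 20 ∣ r.

(⇒) fails; (⇐) holds.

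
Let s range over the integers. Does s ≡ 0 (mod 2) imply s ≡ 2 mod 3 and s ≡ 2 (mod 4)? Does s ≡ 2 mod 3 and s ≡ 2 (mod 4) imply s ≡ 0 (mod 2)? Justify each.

(⟹) This fails: s = 0 gives 0 ≡ 0 (mod 2) but 0 ≡ 0 (mod 3), so the conjunction on the right does not hold.

(⟸) Conversely, if s ≡ 2 (mod 3) and s ≡ 2 (mod 4), then by the Chinese remainder theorem s ≡ 2 (mod 12). Since 2 ≡ 0 (mod 2) and 2 ∣ 12, we get s ≡ 0 (mod 2).

Only the converse holds.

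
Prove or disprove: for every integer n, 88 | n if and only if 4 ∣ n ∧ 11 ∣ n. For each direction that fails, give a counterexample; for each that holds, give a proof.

(⇒) holds; (⇐) fails.

(⇒) If 88 ∣ n, write n = 88q. Since 88 = 22·4, n = 4·(22q), so 4 ∣ n; and since 88 = 8·11, n = 11·(8q), so 11 ∣ n.

(⇐) This fails: take n = 44. Both 4 ∣ 44 and 11 ∣ 44, yet 44 is not a multiple of 88 (since 44 = 0·88 + 44), so 88 ∤ 44.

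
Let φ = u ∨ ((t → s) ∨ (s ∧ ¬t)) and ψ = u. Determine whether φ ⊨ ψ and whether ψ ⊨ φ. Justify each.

Only the reverse direction holds.

Converse. Assume the antecedent. If u is true, u ∨ ((t → s) ∨ (s ∧ ¬t)) reduces to true regardless of the other variables. If u is false, the antecedent cannot hold. Either way u ∨ ((t → s) ∨ (s ∧ ¬t)) holds.

Forward direction. This fails. Under u = F, s = F, t = F, the left side is true but the right side is false.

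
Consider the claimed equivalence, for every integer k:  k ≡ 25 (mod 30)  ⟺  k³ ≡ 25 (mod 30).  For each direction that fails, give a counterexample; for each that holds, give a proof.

Forward direction. Suppose k ≡ 25 (mod 30). Write k = 30j + 25. Then (30j + 25)³ = 27000j³ + 67500j² + 56250j + 15625 = 30(900j³ + 2250j² + 1875j + 520) + 25, so k³ ≡ 25 (mod 30).

Converse. Suppose k³ ≡ 25 (mod 30). The only residue r in {0, …, 29} with r³ ≡ 25 (mod 30) is r = 25, so k ≡ 25 (mod 30).

The biconditional holds.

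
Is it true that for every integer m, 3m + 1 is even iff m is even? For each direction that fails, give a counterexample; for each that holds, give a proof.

(→) This fails: m = 7 gives 3m + 1 = 22, which is even, but 7 is odd, not even.

(←) This also fails: m = 2 is even, but 3m + 1 = 7 is odd, not even.

Both directions fail.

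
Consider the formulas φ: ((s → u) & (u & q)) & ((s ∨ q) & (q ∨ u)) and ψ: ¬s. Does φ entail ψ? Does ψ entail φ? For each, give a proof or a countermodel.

(⇒) fails and (⇐) fails.

[⇒] This fails. Under s = T, q = T, u = T, the left side is true but the right side is false.

[⇐] This fails. Under s = F, q = F, u = F, the left side is false but the right side is true.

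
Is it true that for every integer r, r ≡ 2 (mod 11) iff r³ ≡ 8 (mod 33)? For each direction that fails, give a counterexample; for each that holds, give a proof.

(⟹) This fails: take r = 13. Then 13 ≡ 2 (mod 11), but 13³ = 2197 ≡ 19 (mod 33), not 8.

(⟸) Conversely, the residues r modulo 33 with r³ ≡ 8 (mod 33) are exactly {2}, and each is ≡ 2 (mod 11).

(⇒) fails; (⇐) holds.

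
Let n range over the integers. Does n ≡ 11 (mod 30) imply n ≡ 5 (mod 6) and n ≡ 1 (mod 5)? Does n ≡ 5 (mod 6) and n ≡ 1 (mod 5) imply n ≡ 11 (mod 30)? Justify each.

(⟹) Suppose n ≡ 11 (mod 30); write n = 30j + 11. Since 6 ∣ 30, reducing mod 6 gives n ≡ 11 ≡ 5 (mod 6); since 5 ∣ 30, reducing mod 5 gives n ≡ 11 ≡ 1 (mod 5).

(⟸) Conversely, if n ≡ 5 (mod 6) and n ≡ 1 (mod 5), then by the Chinese remainder theorem n ≡ 11 (mod 30). This is exactly n ≡ 11 (mod 30).

Equivalent; both directions hold.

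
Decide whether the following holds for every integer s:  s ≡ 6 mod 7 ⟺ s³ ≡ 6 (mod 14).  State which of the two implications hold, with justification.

[⇒] This fails: take s = 13. Then 13 ≡ 6 (mod 7), but 13³ = 2197 ≡ 13 (mod 14), not 6.

[⇐] This fails: take s = 10. Then 10³ = 1000 ≡ 6 (mod 14), yet 10 ≡ 3 (mod 7), not 6.

(⇒) fails and (⇐) fails.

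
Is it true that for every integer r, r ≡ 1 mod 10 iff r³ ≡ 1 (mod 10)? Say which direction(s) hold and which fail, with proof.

(←) Suppose r³ ≡ 1 (mod 10). The only residue r in {0, …, 9} with r³ ≡ 1 (mod 10) is r = 1, so r ≡ 1 (mod 10).

(→) Suppose r ≡ 1 mod 10. Write r = 10j + 1. Then (10j + 1)³ = 1000j³ + 300j² + 30j + 1 = 10(100j³ + 30j² + 3j) + 1, so r³ ≡ 1 (mod 10).

Both implications hold.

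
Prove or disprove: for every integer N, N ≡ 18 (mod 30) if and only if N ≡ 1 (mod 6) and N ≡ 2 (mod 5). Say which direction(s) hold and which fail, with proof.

(⟹) This fails: N = 18 gives 18 ≡ 18 (mod 30) but 18 ≡ 0 (mod 6), so the conjunction on the right does not hold.

(⟸) This fails: N = 7 satisfies both congruences on the right (7 ≡ 1 mod 6 and 7 ≡ 2 mod 5) yet 7 ≡ 7 (mod 30), not 18.

(⇒) fails and (⇐) fails.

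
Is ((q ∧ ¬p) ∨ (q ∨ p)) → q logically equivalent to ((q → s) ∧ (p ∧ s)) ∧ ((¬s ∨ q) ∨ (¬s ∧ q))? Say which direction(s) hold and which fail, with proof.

The forward direction fails; the converse holds.

Forward direction. This fails. Under p = F, q = F, s = F, the left side is true but the right side is false.

Converse. Assume the antecedent. If p is true, the antecedent forces (p = T, q = T, s = T), and ((q ∧ ¬p) ∨ (q ∨ p)) → q holds there. If p is false, the antecedent cannot hold. Either way ((q ∧ ¬p) ∨ (q ∨ p)) → q holds.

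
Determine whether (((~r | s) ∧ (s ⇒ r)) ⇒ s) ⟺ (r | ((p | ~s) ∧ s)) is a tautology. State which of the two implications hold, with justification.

(⇒) This fails. Under r = F, s = T, p = F, the left side is true but the right side is false.

(⇐) Assume the antecedent. If r is true, ((~r | s) ∧ (s ⇒ r)) ⇒ s reduces to true regardless of the other variables. If r is false, the antecedent forces (r = F, s = T, p = T), and ((~r | s) ∧ (s ⇒ r)) ⇒ s holds there. Either way ((~r | s) ∧ (s ⇒ r)) ⇒ s holds.

Only the reverse direction holds.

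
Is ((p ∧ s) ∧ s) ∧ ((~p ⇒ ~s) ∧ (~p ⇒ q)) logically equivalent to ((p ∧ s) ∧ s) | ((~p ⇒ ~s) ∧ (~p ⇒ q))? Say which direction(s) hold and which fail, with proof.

(⟹) Assume the antecedent. If s is true, the antecedent forces (s = T, p = T, q = F) or (s = T, p = T, q = T), and the consequent holds there. If s is false, the antecedent cannot hold. Either way the consequent holds.

(⟸) This fails. Under s = F, p = T, q = F, the left side is false but the right side is true.

Only the forward direction holds.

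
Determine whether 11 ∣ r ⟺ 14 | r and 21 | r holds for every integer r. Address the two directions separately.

(⟹) This fails: take r = 11. Certainly 11 ∣ 11, but 14 ∤ 11.

(⟸) This fails: take r = 42. Both 14 ∣ 42 and 21 ∣ 42, yet 42 is not a multiple of 11 (since 42 = 3·11 + 9), so 11 ∤ 42.

Both directions fail.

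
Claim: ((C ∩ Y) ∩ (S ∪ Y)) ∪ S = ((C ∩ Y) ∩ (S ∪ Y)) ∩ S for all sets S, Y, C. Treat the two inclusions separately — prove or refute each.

Forward inclusion. This inclusion fails. Take S = {1}, Y = ∅, C = ∅; then 1 ∈ ((C ∩ Y) ∩ (S ∪ Y)) ∪ S but 1 ∉ ((C ∩ Y) ∩ (S ∪ Y)) ∩ S.

Reverse inclusion. Let x ∈ ((C ∩ Y) ∩ (S ∪ Y)) ∩ S. Then x ∈ S ∩ Y ∩ C, from which x ∈ ((C ∩ Y) ∩ (S ∪ Y)) ∪ S.

The sets are not equal: only the reverse inclusion holds.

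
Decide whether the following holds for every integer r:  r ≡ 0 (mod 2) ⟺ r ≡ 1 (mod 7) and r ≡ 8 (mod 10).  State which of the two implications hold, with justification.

(⇐) If r ≡ 1 (mod 7) and r ≡ 8 (mod 10), then by the Chinese remainder theorem r ≡ 8 (mod 70). Since 8 ≡ 0 (mod 2) and 2 ∣ 70, we get r ≡ 0 (mod 2).

(⇒) This fails: r = 0 gives 0 ≡ 0 (mod 2) but 0 ≡ 0 (mod 7), so the conjunction on the right does not hold.

(⇒) fails; (⇐) holds.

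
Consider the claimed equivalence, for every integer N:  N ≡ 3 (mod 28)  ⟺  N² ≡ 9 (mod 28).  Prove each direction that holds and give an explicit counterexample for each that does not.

[⇒] Suppose N ≡ 3 (mod 28). Write N = 28j + 3. Then (28j + 3)² = 784j² + 168j + 9 = 28(28j² + 6j) + 9, so N² ≡ 9 (mod 28).

[⇐] This fails: take N = 11. Then 11² = 121 ≡ 9 (mod 28), yet 11 ≡ 11 (mod 28), not 3.

Only the forward direction holds.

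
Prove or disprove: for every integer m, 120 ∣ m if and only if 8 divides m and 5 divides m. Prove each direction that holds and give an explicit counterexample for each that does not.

Only the forward implication holds.

Forward direction. If 120 ∣ m, write m = 120q. Since 120 = 15·8, m = 8·(15q), so 8 ∣ m; and since 120 = 24·5, m = 5·(24q), so 5 ∣ m.

Converse. This fails: take m = 40. Both 8 ∣ 40 and 5 ∣ 40, yet 40 is not a multiple of 120 (since 40 = 0·120 + 40), so 120 ∤ 40.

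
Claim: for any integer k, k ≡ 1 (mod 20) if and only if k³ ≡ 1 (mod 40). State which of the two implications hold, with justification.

Not equivalent: only (⇐) holds.

[⇒] This fails: take k = 21. Then 21 ≡ 1 (mod 20), but 21³ = 9261 ≡ 21 (mod 40), not 1.

[⇐] Conversely, the residues r modulo 40 with r³ ≡ 1 (mod 40) are exactly {1}, and each is ≡ 1 (mod 20).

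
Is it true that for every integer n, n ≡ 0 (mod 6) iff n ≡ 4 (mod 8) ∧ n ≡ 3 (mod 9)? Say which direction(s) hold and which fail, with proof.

Not equivalent: only (⇐) holds.

Forward direction. This fails: n = 0 gives 0 ≡ 0 (mod 6) but 0 ≡ 0 (mod 8), so the conjunction on the right does not hold.

Converse. If n ≡ 4 (mod 8) and n ≡ 3 (mod 9), then by the Chinese remainder theorem n ≡ 12 (mod 72). Since 12 ≡ 0 (mod 6) and 6 ∣ 72, we get n ≡ 0 (mod 6).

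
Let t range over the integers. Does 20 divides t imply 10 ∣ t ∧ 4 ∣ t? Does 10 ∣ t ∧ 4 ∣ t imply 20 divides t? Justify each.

Both implications hold.

(⇒) If 20 ∣ t, write t = 20q. Since 20 = 2·10, t = 10·(2q), so 10 ∣ t; and since 20 = 5·4, t = 4·(5q), so 4 ∣ t.

(⇐) Suppose 10 ∣ t and 4 ∣ t. Any common multiple of 10 and 4 is a multiple of their lcm; here lcm(10, 4) = 10·4/gcd(10, 4) = 40/2 = 20, so 20 ∣ t.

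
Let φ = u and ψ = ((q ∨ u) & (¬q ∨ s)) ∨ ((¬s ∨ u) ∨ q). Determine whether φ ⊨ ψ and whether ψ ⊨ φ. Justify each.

The forward direction holds; the converse fails.

(⟸) This fails. Under s = F, q = F, u = F, the left side is false but the right side is true.

(⟹) Assume the antecedent. If s is true, the antecedent forces (s = T, q = F, u = T) or (s = T, q = T, u = T), and the consequent holds there. If s is false, the consequent reduces to true regardless of the other variables. Either way the consequent holds.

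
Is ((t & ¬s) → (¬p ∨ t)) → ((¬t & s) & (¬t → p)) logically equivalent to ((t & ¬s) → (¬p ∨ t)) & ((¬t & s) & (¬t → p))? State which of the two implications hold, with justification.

Both directions hold; the statement is true.

(⟸) Assume the antecedent. If p is true, the antecedent forces (p = T, s = T, t = F), and the consequent holds there. If p is false, the antecedent cannot hold. Either way the consequent holds.

(⟹) Assume the antecedent. If p is true, the antecedent forces (p = T, s = T, t = F), and the consequent holds there. If p is false, the antecedent cannot hold. Either way the consequent holds.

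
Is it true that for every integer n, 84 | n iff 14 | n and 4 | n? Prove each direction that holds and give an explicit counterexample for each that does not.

(⇒) If 84 ∣ n, write n = 84q. Since 84 = 6·14, n = 14·(6q), so 14 ∣ n; and since 84 = 21·4, n = 4·(21q), so 4 ∣ n.

(⇐) This fails: take n = 28. Both 14 ∣ 28 and 4 ∣ 28, yet 28 is not a multiple of 84 (since 28 = 0·84 + 28), so 84 ∤ 28.

(⇒) holds; (⇐) fails.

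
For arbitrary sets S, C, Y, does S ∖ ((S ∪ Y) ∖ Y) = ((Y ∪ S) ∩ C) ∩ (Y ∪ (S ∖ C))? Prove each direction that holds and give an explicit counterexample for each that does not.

Both inclusions fail.

(⊆) This inclusion fails. Take S = {1}, C = ∅, Y = {1}; then 1 ∈ S ∖ ((S ∪ Y) ∖ Y) but 1 ∉ ((Y ∪ S) ∩ C) ∩ (Y ∪ (S ∖ C)).

(⊇) This inclusion fails. Take S = ∅, C = {1}, Y = {1}; then 1 ∈ ((Y ∪ S) ∩ C) ∩ (Y ∪ (S ∖ C)) but 1 ∉ S ∖ ((S ∪ Y) ∖ Y).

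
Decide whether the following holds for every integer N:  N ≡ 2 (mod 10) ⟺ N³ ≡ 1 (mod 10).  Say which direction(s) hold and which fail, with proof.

Neither direction holds.

[⇒] This fails: take N = 2. Then 2 ≡ 2 (mod 10), but 2³ = 8 ≡ 8 (mod 10), not 1.

[⇐] This fails: take N = 1. Then 1³ = 1 ≡ 1 (mod 10), yet 1 ≡ 1 (mod 10), not 2.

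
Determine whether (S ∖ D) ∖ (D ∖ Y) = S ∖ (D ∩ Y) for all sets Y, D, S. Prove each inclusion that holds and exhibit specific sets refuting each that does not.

(⊆) Let x ∈ (S ∖ D) ∖ (D ∖ Y). Then either x ∈ S and x ∉ Y, D; or x ∈ Y ∩ S and x ∉ D. In each case x ∈ S ∖ (D ∩ Y), so (S ∖ D) ∖ (D ∖ Y) ⊆ S ∖ (D ∩ Y).

(⊇) This inclusion fails. Take Y = ∅, D = {1}, S = {1}; then 1 ∈ S ∖ (D ∩ Y) but 1 ∉ (S ∖ D) ∖ (D ∖ Y).

Only the forward inclusion holds.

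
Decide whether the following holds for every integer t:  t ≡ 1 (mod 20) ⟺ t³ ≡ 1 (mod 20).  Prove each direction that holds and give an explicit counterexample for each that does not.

Both directions hold; the statement is true.

(→) Suppose t ≡ 1 (mod 20). Write t = 20j + 1. Then (20j + 1)³ = 8000j³ + 1200j² + 60j + 1 = 20(400j³ + 60j² + 3j) + 1, so t³ ≡ 1 (mod 20).

(←) Conversely, suppose t³ ≡ 1 (mod 20). The only residue r in {0, …, 19} with r³ ≡ 1 (mod 20) is r = 1, so t ≡ 1 (mod 20).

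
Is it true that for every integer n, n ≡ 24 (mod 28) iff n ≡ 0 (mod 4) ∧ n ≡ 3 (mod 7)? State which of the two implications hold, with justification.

Both implications hold.

(→) Suppose n ≡ 24 (mod 28); write n = 28j + 24. Since 4 ∣ 28, reducing mod 4 gives n ≡ 24 ≡ 0 (mod 4); since 7 ∣ 28, reducing mod 7 gives n ≡ 24 ≡ 3 (mod 7).

(←) Conversely, if n ≡ 0 (mod 4) and n ≡ 3 (mod 7), then by the Chinese remainder theorem n ≡ 24 (mod 28). This is exactly n ≡ 24 (mod 28).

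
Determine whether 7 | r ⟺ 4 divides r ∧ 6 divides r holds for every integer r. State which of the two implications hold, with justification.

Forward direction. This fails: take r = 7. Certainly 7 ∣ 7, but 4 ∤ 7.

Converse. This fails: take r = 12. Both 4 ∣ 12 and 6 ∣ 12, yet 12 is not a multiple of 7 (since 12 = 1·7 + 5), so 7 ∤ 12.

Neither direction holds.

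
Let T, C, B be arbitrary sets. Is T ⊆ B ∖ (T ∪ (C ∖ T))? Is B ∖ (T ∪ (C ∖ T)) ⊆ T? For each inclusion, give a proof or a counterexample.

(⟹) This inclusion fails. Take T = {1}, C = ∅, B = ∅; then 1 ∈ T but 1 ∉ B ∖ (T ∪ (C ∖ T)).

(⟸) This inclusion fails. Take T = ∅, C = ∅, B = {1}; then 1 ∈ B ∖ (T ∪ (C ∖ T)) but 1 ∉ T.

Neither inclusion holds.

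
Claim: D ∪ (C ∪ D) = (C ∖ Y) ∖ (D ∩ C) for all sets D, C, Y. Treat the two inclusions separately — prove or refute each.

(⊆) This inclusion fails. Take D = {1}, C = ∅, Y = ∅; then 1 ∈ D ∪ (C ∪ D) but 1 ∉ (C ∖ Y) ∖ (D ∩ C).

(⊇) Let x ∈ (C ∖ Y) ∖ (D ∩ C). Then x ∈ C and x ∉ D, Y, from which x ∈ D ∪ (C ∪ D).

The sets are not equal: only the reverse inclusion holds.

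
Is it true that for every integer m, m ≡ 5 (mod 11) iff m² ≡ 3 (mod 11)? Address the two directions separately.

Only the forward direction holds.

(⟹) Suppose m ≡ 5 (mod 11). Write m = 11j + 5. Then (11j + 5)² = 121j² + 110j + 25 = 11(11j² + 10j + 2) + 3, so m² ≡ 3 (mod 11).

(⟸) This fails: take m = 6. Then 6² = 36 ≡ 3 (mod 11), yet 6 ≡ 6 (mod 11), not 5.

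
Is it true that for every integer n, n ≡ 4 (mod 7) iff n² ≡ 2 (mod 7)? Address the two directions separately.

(⇒) holds; (⇐) fails.

(→) Suppose n ≡ 4 (mod 7). Write n = 7j + 4. Then (7j + 4)² = 49j² + 56j + 16 = 7(7j² + 8j + 2) + 2, so n² ≡ 2 (mod 7).

(←) This fails: take n = 3. Then 3² = 9 ≡ 2 (mod 7), yet 3 ≡ 3 (mod 7), not 4.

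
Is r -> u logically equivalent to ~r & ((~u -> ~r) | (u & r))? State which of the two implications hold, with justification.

Only the converse holds.

[⇒] This fails. Under r = T, u = T, the left side is true but the right side is false.

[⇐] Assume the antecedent. If r is true, the antecedent cannot hold. If r is false, r -> u reduces to true regardless of the other variables. Either way r -> u holds.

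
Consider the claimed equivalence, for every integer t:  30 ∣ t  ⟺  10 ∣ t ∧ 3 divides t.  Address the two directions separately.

(→) If 30 ∣ t, write t = 30q. Since 30 = 3·10, t = 10·(3q), so 10 ∣ t; and since 30 = 10·3, t = 3·(10q), so 3 ∣ t.

(←) Suppose 10 ∣ t and 3 ∣ t. Any common multiple of 10 and 3 is a multiple of their lcm; here gcd(10, 3) = 1, so lcm(10, 3) = 10·3 = 30, so 30 ∣ t.

The biconditional holds.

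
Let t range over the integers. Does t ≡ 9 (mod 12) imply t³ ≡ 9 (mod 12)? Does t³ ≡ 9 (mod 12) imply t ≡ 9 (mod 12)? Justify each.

Both implications hold.

[⇐] For the converse, argue contrapositively. If t ≢ 9 (mod 12), then t is congruent to one of 0, 1, 2, 3, 4, 5, 6, 7, 8, 10, 11 modulo 12, and these give t³ ≡ 0, 1, 8, 3, 4, 5, 0, 7, 8, 4, 11 respectively — never 9.

[⇒] Suppose t ≡ 9 (mod 12). Write t = 12j + 9. Then (12j + 9)³ = 1728j³ + 3888j² + 2916j + 729 = 12(144j³ + 324j² + 243j + 60) + 9, so t³ ≡ 9 (mod 12).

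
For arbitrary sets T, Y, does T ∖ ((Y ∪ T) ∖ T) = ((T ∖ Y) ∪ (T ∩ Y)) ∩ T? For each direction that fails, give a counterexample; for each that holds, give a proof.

Both inclusions hold.

Forward inclusion. Let x ∈ T ∖ ((Y ∪ T) ∖ T). Then either x ∈ T and x ∉ Y; or x ∈ T ∩ Y. In each case x ∈ ((T ∖ Y) ∪ (T ∩ Y)) ∩ T, so T ∖ ((Y ∪ T) ∖ T) ⊆ ((T ∖ Y) ∪ (T ∩ Y)) ∩ T.

Reverse inclusion. Let x ∈ ((T ∖ Y) ∪ (T ∩ Y)) ∩ T. Then either x ∈ T and x ∉ Y; or x ∈ T ∩ Y. In each case x ∈ T ∖ ((Y ∪ T) ∖ T), so ((T ∖ Y) ∪ (T ∩ Y)) ∩ T ⊆ T ∖ ((Y ∪ T) ∖ T).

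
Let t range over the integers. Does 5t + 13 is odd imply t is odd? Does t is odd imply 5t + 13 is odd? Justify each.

(→) This fails: t = 6 gives 5t + 13 = 43, which is odd, but 6 is even, not odd.

(←) This also fails: t = 1 is odd, but 5t + 13 = 18 is even, not odd.

Both directions fail.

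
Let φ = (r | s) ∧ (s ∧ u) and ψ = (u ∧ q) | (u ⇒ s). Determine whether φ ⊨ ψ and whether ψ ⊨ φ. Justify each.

(→) Assume the antecedent. If s is true, (u ∧ q) | (u ⇒ s) reduces to true regardless of the other variables. If s is false, the antecedent cannot hold. Either way (u ∧ q) | (u ⇒ s) holds.

(←) This fails. Under u = F, s = F, r = F, q = F, the left side is false but the right side is true.

The forward direction holds; the converse fails.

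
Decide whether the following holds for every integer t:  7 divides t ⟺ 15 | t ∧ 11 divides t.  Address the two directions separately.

(⟹) This fails: take t = 7. Certainly 7 ∣ 7, but 15 ∤ 7.

(⟸) This fails: take t = 165. Both 15 ∣ 165 and 11 ∣ 165, yet 165 is not a multiple of 7 (since 165 = 23·7 + 4), so 7 ∤ 165.

Neither implication holds.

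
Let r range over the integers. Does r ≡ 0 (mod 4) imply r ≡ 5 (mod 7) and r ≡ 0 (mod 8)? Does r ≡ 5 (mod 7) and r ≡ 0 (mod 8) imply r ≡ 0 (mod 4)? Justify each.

Only the converse holds.

[⇒] This fails: r = 0 gives 0 ≡ 0 (mod 4) but 0 ≡ 0 (mod 7), so the conjunction on the right does not hold.

[⇐] Conversely, if r ≡ 5 (mod 7) and r ≡ 0 (mod 8), then by the Chinese remainder theorem r ≡ 40 (mod 56). Since 40 ≡ 0 (mod 4) and 4 ∣ 56, we get r ≡ 0 (mod 4).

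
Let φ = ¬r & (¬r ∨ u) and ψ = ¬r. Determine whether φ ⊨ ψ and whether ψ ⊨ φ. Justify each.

(→) Assume the antecedent. If u is true, the antecedent forces (u = T, r = F), and ¬r holds there. If u is false, the antecedent forces (u = F, r = F), and ¬r holds there. Either way ¬r holds.

(←) Assume the antecedent. If u is true, the antecedent forces (u = T, r = F), and ¬r & (¬r ∨ u) holds there. If u is false, the antecedent forces (u = F, r = F), and ¬r & (¬r ∨ u) holds there. Either way ¬r & (¬r ∨ u) holds.

Equivalent; both directions hold.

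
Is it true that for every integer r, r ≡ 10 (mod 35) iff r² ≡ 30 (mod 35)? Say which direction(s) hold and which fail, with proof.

(→) Suppose r ≡ 10 (mod 35). Write r = 35j + 10. Then (35j + 10)² = 1225j² + 700j + 100 = 35(35j² + 20j + 2) + 30, so r² ≡ 30 (mod 35).

(←) This fails: take r = 25. Then 25² = 625 ≡ 30 (mod 35), yet 25 ≡ 25 (mod 35), not 10.

Not equivalent: only (⇒) holds.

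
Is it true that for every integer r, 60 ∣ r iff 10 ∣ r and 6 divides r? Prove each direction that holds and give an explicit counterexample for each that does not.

The forward direction holds; the converse fails.

Forward direction. If 60 ∣ r, write r = 60q. Since 60 = 6·10, r = 10·(6q), so 10 ∣ r; and since 60 = 10·6, r = 6·(10q), so 6 ∣ r.

Converse. This fails: take r = 30. Both 10 ∣ 30 and 6 ∣ 30, yet 30 is not a multiple of 60 (since 30 = 0·60 + 30), so 60 ∤ 30.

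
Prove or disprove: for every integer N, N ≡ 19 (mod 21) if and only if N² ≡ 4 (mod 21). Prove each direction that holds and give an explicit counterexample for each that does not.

(⇒) holds; (⇐) fails.

(⇒) Suppose N ≡ 19 (mod 21). Write N = 21j + 19. Then (21j + 19)² = 441j² + 798j + 361 = 21(21j² + 38j + 17) + 4, so N² ≡ 4 (mod 21).

(⇐) This fails: take N = 2. Then 2² = 4 ≡ 4 (mod 21), yet 2 ≡ 2 (mod 21), not 19.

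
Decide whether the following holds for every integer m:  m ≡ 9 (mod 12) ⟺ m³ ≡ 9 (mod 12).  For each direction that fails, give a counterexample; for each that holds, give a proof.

(⇒) Suppose m ≡ 9 (mod 12). Write m = 12j + 9. Then (12j + 9)³ = 1728j³ + 3888j² + 2916j + 729 = 12(144j³ + 324j² + 243j + 60) + 9, so m³ ≡ 9 (mod 12).

(⇐) For the converse, argue contrapositively. If m ≢ 9 (mod 12), then m is congruent to one of 0, 1, 2, 3, 4, 5, 6, 7, 8, 10, 11 modulo 12, and these give m³ ≡ 0, 1, 8, 3, 4, 5, 0, 7, 8, 4, 11 respectively — never 9.

The biconditional holds.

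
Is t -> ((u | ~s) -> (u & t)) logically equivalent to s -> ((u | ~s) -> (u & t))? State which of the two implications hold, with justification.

(⇒) This fails. Under s = T, t = F, u = T, the left side is true but the right side is false.

(⇐) This fails. Under s = F, t = T, u = F, the left side is false but the right side is true.

Both directions fail.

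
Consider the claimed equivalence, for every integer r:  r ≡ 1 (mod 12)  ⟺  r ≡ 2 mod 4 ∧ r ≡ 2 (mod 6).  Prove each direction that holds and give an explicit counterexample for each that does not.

[⇒] This fails: r = 1 gives 1 ≡ 1 (mod 12) but 1 ≡ 1 (mod 4), so the conjunction on the right does not hold.

[⇐] This fails: r = 2 satisfies both congruences on the right (2 ≡ 2 mod 4 and 2 ≡ 2 mod 6) yet 2 ≡ 2 (mod 12), not 1.

Neither direction holds.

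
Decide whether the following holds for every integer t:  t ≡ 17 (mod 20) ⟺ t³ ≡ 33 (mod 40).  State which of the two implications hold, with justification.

The forward direction fails; the converse holds.

[⇐] The residues r modulo 40 with r³ ≡ 33 (mod 40) are exactly {17}, and each is ≡ 17 (mod 20).

[⇒] This fails: take t = 37. Then 37 ≡ 17 (mod 20), but 37³ = 50653 ≡ 13 (mod 40), not 33.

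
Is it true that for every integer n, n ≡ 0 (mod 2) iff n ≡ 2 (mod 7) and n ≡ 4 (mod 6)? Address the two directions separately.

[⇒] This fails: n = 0 gives 0 ≡ 0 (mod 2) but 0 ≡ 0 (mod 7), so the conjunction on the right does not hold.

[⇐] Conversely, if n ≡ 2 (mod 7) and n ≡ 4 (mod 6), then by the Chinese remainder theorem n ≡ 16 (mod 42). Since 16 ≡ 0 (mod 2) and 2 ∣ 42, we get n ≡ 0 (mod 2).

Not equivalent: only (⇐) holds.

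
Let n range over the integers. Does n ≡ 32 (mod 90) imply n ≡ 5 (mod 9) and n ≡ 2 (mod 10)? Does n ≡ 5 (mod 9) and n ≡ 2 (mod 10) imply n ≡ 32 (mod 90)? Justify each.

Converse. If n ≡ 5 (mod 9) and n ≡ 2 (mod 10), then by the Chinese remainder theorem n ≡ 32 (mod 90). This is exactly n ≡ 32 (mod 90).

Forward direction. Suppose n ≡ 32 (mod 90); write n = 90j + 32. Since 9 ∣ 90, reducing mod 9 gives n ≡ 32 ≡ 5 (mod 9); since 10 ∣ 90, reducing mod 10 gives n ≡ 32 ≡ 2 (mod 10).

Both directions hold; the statement is true.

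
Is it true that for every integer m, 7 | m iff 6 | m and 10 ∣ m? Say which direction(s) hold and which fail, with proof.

Both directions fail.

(→) This fails: take m = 7. Certainly 7 ∣ 7, but 6 ∤ 7.

(←) This fails: take m = 30. Both 6 ∣ 30 and 10 ∣ 30, yet 30 is not a multiple of 7 (since 30 = 4·7 + 2), so 7 ∤ 30.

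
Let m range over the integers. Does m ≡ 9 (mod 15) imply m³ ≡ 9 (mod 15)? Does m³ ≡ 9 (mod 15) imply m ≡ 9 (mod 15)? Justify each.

Both implications hold.

(←) Suppose m³ ≡ 9 (mod 15). The only residue r in {0, …, 14} with r³ ≡ 9 (mod 15) is r = 9, so m ≡ 9 (mod 15).

(→) Suppose m ≡ 9 (mod 15). Write m = 15j + 9. Then (15j + 9)³ = 3375j³ + 6075j² + 3645j + 729 = 15(225j³ + 405j² + 243j + 48) + 9, so m³ ≡ 9 (mod 15).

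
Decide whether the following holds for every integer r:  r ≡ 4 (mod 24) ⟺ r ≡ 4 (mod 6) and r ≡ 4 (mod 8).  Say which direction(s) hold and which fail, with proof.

Both directions hold; the statement is true.

Forward direction. Suppose r ≡ 4 (mod 24); write r = 24j + 4. Since 6 ∣ 24, reducing mod 6 gives r ≡ 4 (mod 6); since 8 ∣ 24, reducing mod 8 gives r ≡ 4 (mod 8).

Converse. If r ≡ 4 (mod 6) and r ≡ 4 (mod 8), then by the Chinese remainder theorem r ≡ 4 (mod 24). This is exactly r ≡ 4 (mod 24).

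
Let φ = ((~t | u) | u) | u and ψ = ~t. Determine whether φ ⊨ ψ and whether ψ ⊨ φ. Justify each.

(→) This fails. Under u = T, t = T, the left side is true but the right side is false.

(←) Assume the antecedent. If u is true, ((~t | u) | u) | u reduces to true regardless of the other variables. If u is false, the antecedent forces (u = F, t = F), and ((~t | u) | u) | u holds there. Either way ((~t | u) | u) | u holds.

Only the converse holds.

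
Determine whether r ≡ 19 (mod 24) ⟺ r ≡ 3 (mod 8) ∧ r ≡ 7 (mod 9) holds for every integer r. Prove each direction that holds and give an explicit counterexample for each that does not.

Only the converse holds.

(⇒) This fails: r = 67 gives 67 ≡ 19 (mod 24) but 67 ≡ 4 (mod 9), so the conjunction on the right does not hold.

(⇐) Conversely, if r ≡ 3 (mod 8) and r ≡ 7 (mod 9), then by the Chinese remainder theorem r ≡ 43 (mod 72). Since 43 ≡ 19 (mod 24) and 24 ∣ 72, we get r ≡ 19 (mod 24).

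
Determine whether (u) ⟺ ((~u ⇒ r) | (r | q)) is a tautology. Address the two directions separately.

(⇒) Assume the antecedent. If u is true, (~u ⇒ r) | (r | q) reduces to true regardless of the other variables. If u is false, the antecedent cannot hold. Either way (~u ⇒ r) | (r | q) holds.

(⇐) This fails. Under u = F, r = T, q = F, the left side is false but the right side is true.

The forward direction holds; the converse fails.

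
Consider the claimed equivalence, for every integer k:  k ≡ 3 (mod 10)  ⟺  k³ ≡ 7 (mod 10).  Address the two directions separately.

(⟹) Suppose k ≡ 3 (mod 10). Write k = 10j + 3. Then (10j + 3)³ = 1000j³ + 900j² + 270j + 27 = 10(100j³ + 90j² + 27j + 2) + 7, so k³ ≡ 7 (mod 10).

(⟸) Conversely, suppose k³ ≡ 7 (mod 10). The only residue r in {0, …, 9} with r³ ≡ 7 (mod 10) is r = 3, so k ≡ 3 (mod 10).

Both implications hold.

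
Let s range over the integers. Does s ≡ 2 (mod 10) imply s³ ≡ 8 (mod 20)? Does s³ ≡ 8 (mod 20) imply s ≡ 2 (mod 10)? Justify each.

Both directions hold; the statement is true.

(→) Suppose s ≡ 2 (mod 10). Working modulo 20, s ∈ {2, 12}; for each such r, r³ ≡ 8 (mod 20).

(←) Conversely, the residues r modulo 20 with r³ ≡ 8 (mod 20) are exactly {2, 12}, and each is ≡ 2 (mod 10).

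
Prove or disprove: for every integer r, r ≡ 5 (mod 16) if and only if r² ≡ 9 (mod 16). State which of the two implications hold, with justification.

Forward direction. Suppose r ≡ 5 (mod 16). Write r = 16j + 5. Then (16j + 5)² = 256j² + 160j + 25 = 16(16j² + 10j + 1) + 9, so r² ≡ 9 (mod 16).

Converse. This fails: take r = 3. Then 3² = 9 ≡ 9 (mod 16), yet 3 ≡ 3 (mod 16), not 5.

Only the forward implication holds.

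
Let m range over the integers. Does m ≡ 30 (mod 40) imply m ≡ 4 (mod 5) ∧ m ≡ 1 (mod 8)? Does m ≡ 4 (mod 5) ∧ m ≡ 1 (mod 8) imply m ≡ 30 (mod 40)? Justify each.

(→) This fails: m = 30 gives 30 ≡ 30 (mod 40) but 30 ≡ 0 (mod 5), so the conjunction on the right does not hold.

(←) This fails: m = 9 satisfies both congruences on the right (9 ≡ 4 mod 5 and 9 ≡ 1 mod 8) yet 9 ≡ 9 (mod 40), not 30.

Neither implication holds.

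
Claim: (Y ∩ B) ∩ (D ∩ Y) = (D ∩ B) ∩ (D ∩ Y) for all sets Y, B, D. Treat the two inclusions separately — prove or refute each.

The two sets are equal.

(⊆) Let x ∈ (Y ∩ B) ∩ (D ∩ Y). Then x ∈ Y ∩ B ∩ D, from which x ∈ (D ∩ B) ∩ (D ∩ Y).

(⊇) Let x ∈ (D ∩ B) ∩ (D ∩ Y). Then x ∈ Y ∩ B ∩ D, from which x ∈ (Y ∩ B) ∩ (D ∩ Y).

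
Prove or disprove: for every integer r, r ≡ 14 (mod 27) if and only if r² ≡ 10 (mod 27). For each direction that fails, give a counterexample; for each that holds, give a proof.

(⇒) fails and (⇐) fails.

(→) This fails: take r = 14. Then 14 ≡ 14 (mod 27), but 14² = 196 ≡ 7 (mod 27), not 10.

(←) This fails: take r = 8. Then 8² = 64 ≡ 10 (mod 27), yet 8 ≡ 8 (mod 27), not 14.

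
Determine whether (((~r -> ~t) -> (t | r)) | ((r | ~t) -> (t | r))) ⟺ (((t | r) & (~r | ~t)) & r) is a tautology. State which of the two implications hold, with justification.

Forward direction. This fails. Under r = F, t = T, the left side is true but the right side is false.

Converse. Assume the antecedent. If r is true, the consequent reduces to true regardless of the other variables. If r is false, the antecedent cannot hold. Either way the consequent holds.

Only the reverse direction holds.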